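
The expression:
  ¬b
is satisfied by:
  {b: False}


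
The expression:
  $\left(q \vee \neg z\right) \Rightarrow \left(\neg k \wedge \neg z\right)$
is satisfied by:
  {k: False, q: False, z: False}
  {z: True, k: False, q: False}
  {q: True, k: False, z: False}
  {z: True, k: True, q: False}


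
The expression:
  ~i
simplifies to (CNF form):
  ~i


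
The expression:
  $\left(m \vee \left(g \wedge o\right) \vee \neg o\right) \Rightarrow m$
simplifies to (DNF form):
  $m \vee \left(o \wedge \neg g\right)$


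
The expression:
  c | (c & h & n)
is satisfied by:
  {c: True}


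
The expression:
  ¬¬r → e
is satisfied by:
  {e: True, r: False}
  {r: False, e: False}
  {r: True, e: True}


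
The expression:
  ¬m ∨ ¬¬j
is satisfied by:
  {j: True, m: False}
  {m: False, j: False}
  {m: True, j: True}


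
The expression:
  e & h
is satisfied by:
  {h: True, e: True}


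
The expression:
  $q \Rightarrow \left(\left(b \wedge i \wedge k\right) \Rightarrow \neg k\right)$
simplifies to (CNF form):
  $\neg b \vee \neg i \vee \neg k \vee \neg q$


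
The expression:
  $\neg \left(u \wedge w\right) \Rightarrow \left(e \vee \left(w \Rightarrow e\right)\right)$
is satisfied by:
  {e: True, u: True, w: False}
  {e: True, w: False, u: False}
  {u: True, w: False, e: False}
  {u: False, w: False, e: False}
  {e: True, u: True, w: True}
  {e: True, w: True, u: False}
  {u: True, w: True, e: False}


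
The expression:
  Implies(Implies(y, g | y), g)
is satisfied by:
  {g: True}


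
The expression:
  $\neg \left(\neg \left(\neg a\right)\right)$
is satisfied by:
  {a: False}


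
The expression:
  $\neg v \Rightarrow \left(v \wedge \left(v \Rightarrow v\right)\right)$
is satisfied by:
  {v: True}


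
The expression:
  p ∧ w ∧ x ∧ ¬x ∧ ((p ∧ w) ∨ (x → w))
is never true.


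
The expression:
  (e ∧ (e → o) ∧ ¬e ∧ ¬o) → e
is always true.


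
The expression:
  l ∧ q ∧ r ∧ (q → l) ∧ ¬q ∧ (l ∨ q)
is never true.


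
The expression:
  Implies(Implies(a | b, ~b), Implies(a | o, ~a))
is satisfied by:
  {b: True, a: False}
  {a: False, b: False}
  {a: True, b: True}


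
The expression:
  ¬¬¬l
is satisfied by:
  {l: False}


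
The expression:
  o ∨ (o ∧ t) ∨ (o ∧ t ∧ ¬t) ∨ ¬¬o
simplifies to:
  o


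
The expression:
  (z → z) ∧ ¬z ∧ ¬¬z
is never true.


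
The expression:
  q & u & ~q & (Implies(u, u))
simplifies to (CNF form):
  False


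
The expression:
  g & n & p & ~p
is never true.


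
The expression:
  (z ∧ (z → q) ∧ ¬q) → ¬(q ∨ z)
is always true.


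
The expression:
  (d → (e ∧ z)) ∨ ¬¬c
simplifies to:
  c ∨ (e ∧ z) ∨ ¬d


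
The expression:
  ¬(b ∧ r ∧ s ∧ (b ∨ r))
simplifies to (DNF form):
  ¬b ∨ ¬r ∨ ¬s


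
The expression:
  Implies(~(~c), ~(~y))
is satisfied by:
  {y: True, c: False}
  {c: False, y: False}
  {c: True, y: True}


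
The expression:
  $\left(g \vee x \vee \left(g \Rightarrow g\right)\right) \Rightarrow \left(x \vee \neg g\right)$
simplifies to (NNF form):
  $x \vee \neg g$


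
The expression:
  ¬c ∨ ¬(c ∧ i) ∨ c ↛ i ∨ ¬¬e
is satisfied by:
  {e: True, c: False, i: False}
  {c: False, i: False, e: False}
  {i: True, e: True, c: False}
  {i: True, c: False, e: False}
  {e: True, c: True, i: False}
  {c: True, e: False, i: False}
  {i: True, c: True, e: True}


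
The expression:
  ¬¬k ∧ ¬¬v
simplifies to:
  k ∧ v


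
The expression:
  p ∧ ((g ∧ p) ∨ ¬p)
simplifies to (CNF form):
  g ∧ p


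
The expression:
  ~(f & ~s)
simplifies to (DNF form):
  s | ~f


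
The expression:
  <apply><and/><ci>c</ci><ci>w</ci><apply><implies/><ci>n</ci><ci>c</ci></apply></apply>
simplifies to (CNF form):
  <apply><and/><ci>c</ci><ci>w</ci></apply>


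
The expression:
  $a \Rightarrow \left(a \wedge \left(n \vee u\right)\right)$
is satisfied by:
  {n: True, u: True, a: False}
  {n: True, u: False, a: False}
  {u: True, n: False, a: False}
  {n: False, u: False, a: False}
  {n: True, a: True, u: True}
  {n: True, a: True, u: False}
  {a: True, u: True, n: False}


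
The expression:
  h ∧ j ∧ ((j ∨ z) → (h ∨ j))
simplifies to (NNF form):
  h ∧ j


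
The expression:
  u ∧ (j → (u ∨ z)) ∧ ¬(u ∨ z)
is never true.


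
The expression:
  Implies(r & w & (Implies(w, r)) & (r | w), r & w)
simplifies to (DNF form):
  True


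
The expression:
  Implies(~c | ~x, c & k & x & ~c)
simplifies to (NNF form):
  c & x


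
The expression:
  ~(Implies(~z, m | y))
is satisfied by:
  {y: False, z: False, m: False}


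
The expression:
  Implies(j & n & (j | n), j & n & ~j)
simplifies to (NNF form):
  ~j | ~n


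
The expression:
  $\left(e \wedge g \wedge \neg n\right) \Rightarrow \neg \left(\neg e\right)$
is always true.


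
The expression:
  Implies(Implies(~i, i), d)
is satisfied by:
  {d: True, i: False}
  {i: False, d: False}
  {i: True, d: True}


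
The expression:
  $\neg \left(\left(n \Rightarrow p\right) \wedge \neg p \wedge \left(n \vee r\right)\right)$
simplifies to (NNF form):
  $n \vee p \vee \neg r$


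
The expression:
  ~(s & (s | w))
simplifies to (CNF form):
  ~s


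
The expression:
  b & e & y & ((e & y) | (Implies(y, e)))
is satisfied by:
  {e: True, b: True, y: True}


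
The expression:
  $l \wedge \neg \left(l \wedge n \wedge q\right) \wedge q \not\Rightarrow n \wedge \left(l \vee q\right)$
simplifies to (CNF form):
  $l \wedge q \wedge \neg n$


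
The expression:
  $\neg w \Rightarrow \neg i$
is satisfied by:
  {w: True, i: False}
  {i: False, w: False}
  {i: True, w: True}


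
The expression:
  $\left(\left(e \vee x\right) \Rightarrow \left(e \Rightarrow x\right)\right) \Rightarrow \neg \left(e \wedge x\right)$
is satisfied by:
  {e: False, x: False}
  {x: True, e: False}
  {e: True, x: False}


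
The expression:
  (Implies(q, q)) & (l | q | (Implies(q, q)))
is always true.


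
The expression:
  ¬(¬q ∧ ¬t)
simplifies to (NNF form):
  q ∨ t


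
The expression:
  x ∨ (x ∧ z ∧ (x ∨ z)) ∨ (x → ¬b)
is always true.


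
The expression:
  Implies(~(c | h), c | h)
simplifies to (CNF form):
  c | h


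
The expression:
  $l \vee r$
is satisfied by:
  {r: True, l: True}
  {r: True, l: False}
  {l: True, r: False}


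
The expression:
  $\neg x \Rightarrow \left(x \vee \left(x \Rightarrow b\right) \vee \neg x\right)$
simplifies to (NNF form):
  $\text{True}$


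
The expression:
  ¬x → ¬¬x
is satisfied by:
  {x: True}


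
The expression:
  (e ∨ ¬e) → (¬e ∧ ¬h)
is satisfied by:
  {e: False, h: False}


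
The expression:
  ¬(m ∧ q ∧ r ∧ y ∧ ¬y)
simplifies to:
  True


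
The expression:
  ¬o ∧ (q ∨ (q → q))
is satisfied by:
  {o: False}


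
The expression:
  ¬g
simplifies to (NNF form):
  ¬g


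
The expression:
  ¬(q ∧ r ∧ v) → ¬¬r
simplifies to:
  r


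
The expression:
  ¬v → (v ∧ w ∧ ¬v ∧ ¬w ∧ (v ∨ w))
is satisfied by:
  {v: True}


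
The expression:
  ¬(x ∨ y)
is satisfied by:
  {x: False, y: False}


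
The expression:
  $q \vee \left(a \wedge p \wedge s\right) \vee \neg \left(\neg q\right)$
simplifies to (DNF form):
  $q \vee \left(a \wedge p \wedge s\right)$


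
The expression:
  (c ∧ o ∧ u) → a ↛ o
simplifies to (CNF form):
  ¬c ∨ ¬o ∨ ¬u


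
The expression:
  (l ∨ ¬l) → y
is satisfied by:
  {y: True}


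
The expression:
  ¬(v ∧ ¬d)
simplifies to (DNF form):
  d ∨ ¬v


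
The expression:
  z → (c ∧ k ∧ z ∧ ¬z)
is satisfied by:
  {z: False}


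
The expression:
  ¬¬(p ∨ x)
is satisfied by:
  {x: True, p: True}
  {x: True, p: False}
  {p: True, x: False}


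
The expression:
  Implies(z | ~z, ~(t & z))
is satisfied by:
  {t: False, z: False}
  {z: True, t: False}
  {t: True, z: False}


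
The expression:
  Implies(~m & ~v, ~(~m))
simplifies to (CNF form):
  m | v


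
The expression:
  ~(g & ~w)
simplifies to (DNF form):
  w | ~g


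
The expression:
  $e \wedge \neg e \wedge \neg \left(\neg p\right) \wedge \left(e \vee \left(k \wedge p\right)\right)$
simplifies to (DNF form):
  $\text{False}$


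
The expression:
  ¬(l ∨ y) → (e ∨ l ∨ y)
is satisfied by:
  {y: True, l: True, e: True}
  {y: True, l: True, e: False}
  {y: True, e: True, l: False}
  {y: True, e: False, l: False}
  {l: True, e: True, y: False}
  {l: True, e: False, y: False}
  {e: True, l: False, y: False}


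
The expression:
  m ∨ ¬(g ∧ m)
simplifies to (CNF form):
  True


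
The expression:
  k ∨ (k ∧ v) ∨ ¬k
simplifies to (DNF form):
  True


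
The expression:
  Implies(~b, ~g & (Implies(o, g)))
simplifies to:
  b | (~g & ~o)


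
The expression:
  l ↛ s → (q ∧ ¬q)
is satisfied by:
  {s: True, l: False}
  {l: False, s: False}
  {l: True, s: True}


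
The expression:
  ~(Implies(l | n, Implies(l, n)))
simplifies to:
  l & ~n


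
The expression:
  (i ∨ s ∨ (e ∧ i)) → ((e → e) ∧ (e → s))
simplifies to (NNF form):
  s ∨ ¬e ∨ ¬i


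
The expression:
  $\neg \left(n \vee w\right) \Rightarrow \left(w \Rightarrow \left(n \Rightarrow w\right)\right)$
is always true.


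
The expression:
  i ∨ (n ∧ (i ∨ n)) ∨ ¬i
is always true.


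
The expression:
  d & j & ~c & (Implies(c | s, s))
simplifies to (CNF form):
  d & j & ~c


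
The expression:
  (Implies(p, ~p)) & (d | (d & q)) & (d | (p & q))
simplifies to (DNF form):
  d & ~p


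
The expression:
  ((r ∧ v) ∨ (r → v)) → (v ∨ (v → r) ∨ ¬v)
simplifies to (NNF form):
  True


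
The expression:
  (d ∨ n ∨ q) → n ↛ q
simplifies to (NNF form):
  ¬q ∧ (n ∨ ¬d)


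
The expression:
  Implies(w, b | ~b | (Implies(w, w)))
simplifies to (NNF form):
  True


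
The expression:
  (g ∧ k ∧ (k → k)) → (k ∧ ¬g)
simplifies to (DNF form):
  ¬g ∨ ¬k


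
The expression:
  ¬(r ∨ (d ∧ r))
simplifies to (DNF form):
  ¬r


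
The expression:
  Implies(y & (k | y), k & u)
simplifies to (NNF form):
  ~y | (k & u)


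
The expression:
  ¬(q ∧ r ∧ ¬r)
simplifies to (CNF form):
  True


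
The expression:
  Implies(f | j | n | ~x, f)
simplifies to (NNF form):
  f | (x & ~j & ~n)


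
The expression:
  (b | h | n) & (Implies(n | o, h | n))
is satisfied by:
  {n: True, h: True, b: True, o: False}
  {n: True, h: True, b: False, o: False}
  {n: True, o: True, h: True, b: True}
  {n: True, o: True, h: True, b: False}
  {n: True, b: True, h: False, o: False}
  {n: True, b: False, h: False, o: False}
  {n: True, o: True, b: True, h: False}
  {n: True, o: True, b: False, h: False}
  {h: True, b: True, n: False, o: False}
  {h: True, n: False, b: False, o: False}
  {o: True, h: True, b: True, n: False}
  {o: True, h: True, n: False, b: False}
  {b: True, n: False, h: False, o: False}


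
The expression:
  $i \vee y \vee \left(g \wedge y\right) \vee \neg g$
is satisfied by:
  {i: True, y: True, g: False}
  {i: True, g: False, y: False}
  {y: True, g: False, i: False}
  {y: False, g: False, i: False}
  {i: True, y: True, g: True}
  {i: True, g: True, y: False}
  {y: True, g: True, i: False}


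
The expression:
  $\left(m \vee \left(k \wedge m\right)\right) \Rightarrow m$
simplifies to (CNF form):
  $\text{True}$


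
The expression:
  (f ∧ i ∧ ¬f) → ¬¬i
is always true.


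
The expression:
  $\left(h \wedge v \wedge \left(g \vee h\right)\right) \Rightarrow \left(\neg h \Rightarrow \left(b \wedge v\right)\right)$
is always true.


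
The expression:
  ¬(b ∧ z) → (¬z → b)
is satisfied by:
  {b: True, z: True}
  {b: True, z: False}
  {z: True, b: False}


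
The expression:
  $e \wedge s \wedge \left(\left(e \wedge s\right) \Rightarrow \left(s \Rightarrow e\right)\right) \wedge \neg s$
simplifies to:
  $\text{False}$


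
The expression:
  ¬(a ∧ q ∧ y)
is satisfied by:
  {q: False, a: False, y: False}
  {y: True, q: False, a: False}
  {a: True, q: False, y: False}
  {y: True, a: True, q: False}
  {q: True, y: False, a: False}
  {y: True, q: True, a: False}
  {a: True, q: True, y: False}


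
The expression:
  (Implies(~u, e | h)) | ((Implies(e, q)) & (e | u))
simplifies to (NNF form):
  e | h | u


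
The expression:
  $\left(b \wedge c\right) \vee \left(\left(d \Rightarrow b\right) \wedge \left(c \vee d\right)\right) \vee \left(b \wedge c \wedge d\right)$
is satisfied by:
  {c: True, b: True, d: False}
  {c: True, b: False, d: False}
  {d: True, c: True, b: True}
  {d: True, b: True, c: False}


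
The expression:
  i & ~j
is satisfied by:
  {i: True, j: False}


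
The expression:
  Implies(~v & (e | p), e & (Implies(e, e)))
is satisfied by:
  {v: True, e: True, p: False}
  {v: True, p: False, e: False}
  {e: True, p: False, v: False}
  {e: False, p: False, v: False}
  {v: True, e: True, p: True}
  {v: True, p: True, e: False}
  {e: True, p: True, v: False}


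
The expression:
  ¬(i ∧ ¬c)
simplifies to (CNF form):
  c ∨ ¬i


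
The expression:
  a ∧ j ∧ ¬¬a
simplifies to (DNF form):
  a ∧ j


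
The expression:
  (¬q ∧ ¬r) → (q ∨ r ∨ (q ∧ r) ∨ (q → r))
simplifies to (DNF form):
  True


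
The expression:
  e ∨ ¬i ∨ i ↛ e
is always true.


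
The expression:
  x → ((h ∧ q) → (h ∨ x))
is always true.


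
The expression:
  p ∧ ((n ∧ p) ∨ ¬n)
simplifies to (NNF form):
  p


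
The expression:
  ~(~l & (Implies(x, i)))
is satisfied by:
  {x: True, l: True, i: False}
  {l: True, i: False, x: False}
  {x: True, l: True, i: True}
  {l: True, i: True, x: False}
  {x: True, i: False, l: False}


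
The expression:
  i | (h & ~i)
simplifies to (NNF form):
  h | i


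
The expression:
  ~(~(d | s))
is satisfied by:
  {d: True, s: True}
  {d: True, s: False}
  {s: True, d: False}


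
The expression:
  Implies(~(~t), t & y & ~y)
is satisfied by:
  {t: False}


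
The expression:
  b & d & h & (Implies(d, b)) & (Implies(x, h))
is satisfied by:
  {h: True, b: True, d: True}


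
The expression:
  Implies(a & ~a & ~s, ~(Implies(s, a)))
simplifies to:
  True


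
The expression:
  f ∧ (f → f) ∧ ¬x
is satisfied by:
  {f: True, x: False}


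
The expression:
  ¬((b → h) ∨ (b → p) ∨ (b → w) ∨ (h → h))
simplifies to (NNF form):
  False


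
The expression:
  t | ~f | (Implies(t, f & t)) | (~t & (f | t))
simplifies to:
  True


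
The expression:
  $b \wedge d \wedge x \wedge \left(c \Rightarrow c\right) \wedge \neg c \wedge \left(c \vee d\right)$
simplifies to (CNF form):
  $b \wedge d \wedge x \wedge \neg c$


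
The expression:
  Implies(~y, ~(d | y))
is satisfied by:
  {y: True, d: False}
  {d: False, y: False}
  {d: True, y: True}


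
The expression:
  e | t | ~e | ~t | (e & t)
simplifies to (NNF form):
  True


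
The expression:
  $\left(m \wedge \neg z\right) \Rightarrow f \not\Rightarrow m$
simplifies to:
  $z \vee \neg m$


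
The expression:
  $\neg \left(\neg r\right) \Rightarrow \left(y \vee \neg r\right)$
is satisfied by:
  {y: True, r: False}
  {r: False, y: False}
  {r: True, y: True}


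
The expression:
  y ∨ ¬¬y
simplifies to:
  y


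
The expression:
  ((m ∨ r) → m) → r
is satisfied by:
  {r: True}


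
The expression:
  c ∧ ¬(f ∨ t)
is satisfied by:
  {c: True, t: False, f: False}


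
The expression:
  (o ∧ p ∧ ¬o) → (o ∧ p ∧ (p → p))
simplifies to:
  True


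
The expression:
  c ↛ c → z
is always true.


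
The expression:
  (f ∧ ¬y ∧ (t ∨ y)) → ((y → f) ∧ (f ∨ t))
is always true.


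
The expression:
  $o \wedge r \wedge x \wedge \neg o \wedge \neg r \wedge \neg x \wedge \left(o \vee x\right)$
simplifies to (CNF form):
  $\text{False}$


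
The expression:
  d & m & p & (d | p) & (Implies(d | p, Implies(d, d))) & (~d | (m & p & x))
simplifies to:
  d & m & p & x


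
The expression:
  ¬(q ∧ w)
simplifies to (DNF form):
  ¬q ∨ ¬w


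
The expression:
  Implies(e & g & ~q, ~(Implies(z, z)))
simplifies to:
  q | ~e | ~g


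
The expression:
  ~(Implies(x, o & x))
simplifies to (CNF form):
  x & ~o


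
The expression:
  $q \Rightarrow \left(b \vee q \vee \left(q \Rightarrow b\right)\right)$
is always true.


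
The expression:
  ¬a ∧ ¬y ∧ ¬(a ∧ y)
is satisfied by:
  {y: False, a: False}


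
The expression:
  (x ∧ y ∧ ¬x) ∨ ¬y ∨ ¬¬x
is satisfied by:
  {x: True, y: False}
  {y: False, x: False}
  {y: True, x: True}


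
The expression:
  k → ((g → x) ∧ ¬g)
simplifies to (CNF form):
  ¬g ∨ ¬k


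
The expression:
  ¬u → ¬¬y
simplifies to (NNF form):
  u ∨ y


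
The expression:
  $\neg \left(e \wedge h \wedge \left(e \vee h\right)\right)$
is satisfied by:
  {h: False, e: False}
  {e: True, h: False}
  {h: True, e: False}


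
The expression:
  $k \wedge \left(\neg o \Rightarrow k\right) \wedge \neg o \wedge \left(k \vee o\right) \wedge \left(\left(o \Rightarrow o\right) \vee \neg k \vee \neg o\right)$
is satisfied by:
  {k: True, o: False}


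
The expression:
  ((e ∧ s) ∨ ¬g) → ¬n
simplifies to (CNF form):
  (g ∨ ¬n) ∧ (g ∨ ¬e ∨ ¬n) ∧ (g ∨ ¬n ∨ ¬s) ∧ (¬e ∨ ¬n ∨ ¬s)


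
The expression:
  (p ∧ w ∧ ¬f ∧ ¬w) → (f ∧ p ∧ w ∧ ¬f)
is always true.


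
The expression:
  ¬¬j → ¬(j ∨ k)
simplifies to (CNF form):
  ¬j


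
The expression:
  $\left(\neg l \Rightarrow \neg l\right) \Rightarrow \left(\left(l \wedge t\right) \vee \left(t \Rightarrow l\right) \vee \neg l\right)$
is always true.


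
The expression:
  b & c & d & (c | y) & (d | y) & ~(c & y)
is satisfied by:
  {c: True, b: True, d: True, y: False}


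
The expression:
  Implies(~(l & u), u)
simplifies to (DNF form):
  u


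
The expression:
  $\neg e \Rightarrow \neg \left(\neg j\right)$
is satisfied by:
  {e: True, j: True}
  {e: True, j: False}
  {j: True, e: False}


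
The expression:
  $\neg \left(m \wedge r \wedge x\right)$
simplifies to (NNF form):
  $\neg m \vee \neg r \vee \neg x$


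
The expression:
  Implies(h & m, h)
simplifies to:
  True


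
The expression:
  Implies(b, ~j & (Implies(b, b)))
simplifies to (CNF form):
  ~b | ~j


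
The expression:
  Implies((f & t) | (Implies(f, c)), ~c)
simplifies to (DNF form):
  ~c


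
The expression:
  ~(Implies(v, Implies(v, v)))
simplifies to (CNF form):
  False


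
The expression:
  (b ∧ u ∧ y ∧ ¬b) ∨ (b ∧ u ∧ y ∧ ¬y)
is never true.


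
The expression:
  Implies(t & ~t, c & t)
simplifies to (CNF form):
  True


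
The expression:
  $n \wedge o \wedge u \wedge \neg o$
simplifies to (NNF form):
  $\text{False}$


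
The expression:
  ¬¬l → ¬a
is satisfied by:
  {l: False, a: False}
  {a: True, l: False}
  {l: True, a: False}


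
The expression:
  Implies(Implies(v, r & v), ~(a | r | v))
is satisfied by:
  {v: True, r: False, a: False}
  {v: False, r: False, a: False}
  {a: True, v: True, r: False}


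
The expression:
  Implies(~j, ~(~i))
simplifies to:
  i | j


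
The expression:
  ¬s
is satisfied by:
  {s: False}


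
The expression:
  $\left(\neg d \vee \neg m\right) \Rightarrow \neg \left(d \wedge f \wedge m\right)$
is always true.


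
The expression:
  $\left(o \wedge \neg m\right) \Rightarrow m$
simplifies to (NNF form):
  $m \vee \neg o$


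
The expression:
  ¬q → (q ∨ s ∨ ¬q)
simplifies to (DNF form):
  True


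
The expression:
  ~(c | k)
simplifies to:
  ~c & ~k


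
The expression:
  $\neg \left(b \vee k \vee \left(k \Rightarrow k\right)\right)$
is never true.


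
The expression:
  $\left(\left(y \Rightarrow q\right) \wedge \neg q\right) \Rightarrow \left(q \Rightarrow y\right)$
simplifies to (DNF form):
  $\text{True}$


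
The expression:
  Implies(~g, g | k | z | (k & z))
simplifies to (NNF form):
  g | k | z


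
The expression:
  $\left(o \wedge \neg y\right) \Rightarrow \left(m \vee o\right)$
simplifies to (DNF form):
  $\text{True}$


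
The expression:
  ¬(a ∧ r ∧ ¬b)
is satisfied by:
  {b: True, a: False, r: False}
  {a: False, r: False, b: False}
  {r: True, b: True, a: False}
  {r: True, a: False, b: False}
  {b: True, a: True, r: False}
  {a: True, b: False, r: False}
  {r: True, a: True, b: True}


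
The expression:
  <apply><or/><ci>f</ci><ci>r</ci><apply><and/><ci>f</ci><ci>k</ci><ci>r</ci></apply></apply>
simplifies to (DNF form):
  <apply><or/><ci>f</ci><ci>r</ci></apply>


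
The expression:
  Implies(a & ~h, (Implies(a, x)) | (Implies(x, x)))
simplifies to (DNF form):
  True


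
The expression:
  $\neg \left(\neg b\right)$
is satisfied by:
  {b: True}


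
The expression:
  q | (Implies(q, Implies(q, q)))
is always true.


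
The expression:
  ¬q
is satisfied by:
  {q: False}


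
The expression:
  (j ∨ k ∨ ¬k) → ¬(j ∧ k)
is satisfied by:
  {k: False, j: False}
  {j: True, k: False}
  {k: True, j: False}


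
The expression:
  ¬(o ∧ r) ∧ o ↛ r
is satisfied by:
  {o: True, r: False}


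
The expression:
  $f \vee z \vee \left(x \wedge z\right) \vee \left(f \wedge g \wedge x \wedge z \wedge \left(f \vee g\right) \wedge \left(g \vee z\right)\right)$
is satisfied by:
  {z: True, f: True}
  {z: True, f: False}
  {f: True, z: False}


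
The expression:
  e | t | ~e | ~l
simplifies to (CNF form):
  True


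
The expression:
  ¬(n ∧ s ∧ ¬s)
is always true.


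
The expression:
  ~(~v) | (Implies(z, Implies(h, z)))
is always true.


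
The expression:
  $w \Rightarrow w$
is always true.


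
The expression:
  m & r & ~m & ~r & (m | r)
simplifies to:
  False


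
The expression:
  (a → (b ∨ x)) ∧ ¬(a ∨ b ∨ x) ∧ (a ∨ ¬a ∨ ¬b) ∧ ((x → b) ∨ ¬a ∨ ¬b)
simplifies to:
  ¬a ∧ ¬b ∧ ¬x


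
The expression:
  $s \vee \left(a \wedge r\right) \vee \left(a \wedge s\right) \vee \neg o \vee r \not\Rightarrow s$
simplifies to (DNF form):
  $r \vee s \vee \neg o$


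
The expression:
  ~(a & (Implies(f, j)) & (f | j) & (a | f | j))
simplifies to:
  ~a | ~j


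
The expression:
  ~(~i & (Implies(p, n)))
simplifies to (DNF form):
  i | (p & ~n)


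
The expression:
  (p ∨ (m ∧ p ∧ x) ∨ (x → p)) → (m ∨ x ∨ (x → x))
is always true.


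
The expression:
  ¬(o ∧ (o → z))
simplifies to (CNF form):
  ¬o ∨ ¬z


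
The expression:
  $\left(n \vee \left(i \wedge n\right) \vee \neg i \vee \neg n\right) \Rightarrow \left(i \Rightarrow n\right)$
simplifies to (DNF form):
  $n \vee \neg i$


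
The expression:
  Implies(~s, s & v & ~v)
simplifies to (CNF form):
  s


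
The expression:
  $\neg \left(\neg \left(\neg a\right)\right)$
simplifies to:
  $\neg a$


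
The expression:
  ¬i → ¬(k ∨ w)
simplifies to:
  i ∨ (¬k ∧ ¬w)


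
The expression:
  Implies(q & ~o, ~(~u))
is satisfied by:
  {o: True, u: True, q: False}
  {o: True, u: False, q: False}
  {u: True, o: False, q: False}
  {o: False, u: False, q: False}
  {o: True, q: True, u: True}
  {o: True, q: True, u: False}
  {q: True, u: True, o: False}


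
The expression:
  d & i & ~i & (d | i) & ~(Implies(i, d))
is never true.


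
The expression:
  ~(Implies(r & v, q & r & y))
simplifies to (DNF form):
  (r & v & ~q) | (r & v & ~y)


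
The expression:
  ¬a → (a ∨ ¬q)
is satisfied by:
  {a: True, q: False}
  {q: False, a: False}
  {q: True, a: True}


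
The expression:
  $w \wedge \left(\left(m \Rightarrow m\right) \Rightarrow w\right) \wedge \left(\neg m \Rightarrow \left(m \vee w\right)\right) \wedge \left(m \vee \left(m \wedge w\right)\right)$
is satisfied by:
  {m: True, w: True}


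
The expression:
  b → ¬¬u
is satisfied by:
  {u: True, b: False}
  {b: False, u: False}
  {b: True, u: True}


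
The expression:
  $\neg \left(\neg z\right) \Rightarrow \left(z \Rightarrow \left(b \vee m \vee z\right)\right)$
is always true.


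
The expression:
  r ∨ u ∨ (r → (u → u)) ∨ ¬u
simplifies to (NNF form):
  True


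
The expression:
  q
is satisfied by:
  {q: True}


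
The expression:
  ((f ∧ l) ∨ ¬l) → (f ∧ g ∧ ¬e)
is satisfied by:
  {l: True, g: True, e: False, f: False}
  {l: True, g: False, e: False, f: False}
  {l: True, e: True, g: True, f: False}
  {l: True, e: True, g: False, f: False}
  {f: True, l: True, g: True, e: False}
  {f: True, g: True, e: False, l: False}


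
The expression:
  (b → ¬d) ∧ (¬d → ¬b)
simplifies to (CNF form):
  ¬b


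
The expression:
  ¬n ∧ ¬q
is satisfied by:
  {n: False, q: False}


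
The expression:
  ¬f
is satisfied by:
  {f: False}


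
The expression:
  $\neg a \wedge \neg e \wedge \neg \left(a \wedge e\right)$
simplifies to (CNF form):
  $\neg a \wedge \neg e$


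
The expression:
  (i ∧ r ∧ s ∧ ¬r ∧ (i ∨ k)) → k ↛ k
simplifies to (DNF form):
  True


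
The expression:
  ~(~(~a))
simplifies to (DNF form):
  ~a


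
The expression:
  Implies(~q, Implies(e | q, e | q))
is always true.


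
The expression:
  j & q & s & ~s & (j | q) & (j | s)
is never true.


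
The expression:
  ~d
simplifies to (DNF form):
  ~d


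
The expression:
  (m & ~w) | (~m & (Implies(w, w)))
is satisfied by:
  {w: False, m: False}
  {m: True, w: False}
  {w: True, m: False}


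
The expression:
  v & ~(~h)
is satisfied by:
  {h: True, v: True}


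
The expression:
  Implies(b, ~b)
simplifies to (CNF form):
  ~b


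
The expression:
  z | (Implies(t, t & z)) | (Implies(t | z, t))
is always true.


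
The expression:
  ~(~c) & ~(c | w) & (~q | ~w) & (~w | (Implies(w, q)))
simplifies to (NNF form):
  False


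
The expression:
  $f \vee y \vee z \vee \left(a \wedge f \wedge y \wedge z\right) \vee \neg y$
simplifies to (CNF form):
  $\text{True}$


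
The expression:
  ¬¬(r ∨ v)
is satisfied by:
  {r: True, v: True}
  {r: True, v: False}
  {v: True, r: False}


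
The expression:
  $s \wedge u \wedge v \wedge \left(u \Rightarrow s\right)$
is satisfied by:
  {u: True, s: True, v: True}


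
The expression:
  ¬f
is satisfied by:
  {f: False}


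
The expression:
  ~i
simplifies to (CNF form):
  ~i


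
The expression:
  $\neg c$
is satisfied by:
  {c: False}


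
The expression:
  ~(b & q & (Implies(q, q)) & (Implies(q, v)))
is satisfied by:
  {v: False, q: False, b: False}
  {b: True, v: False, q: False}
  {q: True, v: False, b: False}
  {b: True, q: True, v: False}
  {v: True, b: False, q: False}
  {b: True, v: True, q: False}
  {q: True, v: True, b: False}


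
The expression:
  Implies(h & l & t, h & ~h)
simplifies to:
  ~h | ~l | ~t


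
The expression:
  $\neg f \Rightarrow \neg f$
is always true.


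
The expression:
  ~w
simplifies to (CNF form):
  ~w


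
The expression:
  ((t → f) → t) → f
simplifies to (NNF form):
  f ∨ ¬t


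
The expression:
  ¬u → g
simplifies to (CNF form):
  g ∨ u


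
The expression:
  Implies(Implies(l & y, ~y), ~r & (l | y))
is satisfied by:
  {y: True, l: True, r: False}
  {y: True, r: False, l: False}
  {l: True, r: False, y: False}
  {y: True, l: True, r: True}


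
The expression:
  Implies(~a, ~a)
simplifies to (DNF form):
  True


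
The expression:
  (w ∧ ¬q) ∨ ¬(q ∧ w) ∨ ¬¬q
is always true.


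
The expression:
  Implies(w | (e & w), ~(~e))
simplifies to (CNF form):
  e | ~w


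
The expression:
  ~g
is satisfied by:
  {g: False}


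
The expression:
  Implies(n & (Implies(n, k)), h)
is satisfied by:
  {h: True, k: False, n: False}
  {k: False, n: False, h: False}
  {h: True, n: True, k: False}
  {n: True, k: False, h: False}
  {h: True, k: True, n: False}
  {k: True, h: False, n: False}
  {h: True, n: True, k: True}


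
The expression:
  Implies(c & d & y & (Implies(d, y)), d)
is always true.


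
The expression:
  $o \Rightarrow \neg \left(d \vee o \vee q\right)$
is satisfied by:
  {o: False}


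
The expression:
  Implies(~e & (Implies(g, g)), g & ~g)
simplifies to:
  e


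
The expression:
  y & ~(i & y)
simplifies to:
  y & ~i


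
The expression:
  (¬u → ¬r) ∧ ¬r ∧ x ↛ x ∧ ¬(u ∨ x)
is never true.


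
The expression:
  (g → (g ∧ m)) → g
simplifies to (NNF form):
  g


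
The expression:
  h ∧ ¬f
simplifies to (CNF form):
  h ∧ ¬f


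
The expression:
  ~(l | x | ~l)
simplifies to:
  False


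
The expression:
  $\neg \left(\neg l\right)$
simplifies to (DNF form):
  $l$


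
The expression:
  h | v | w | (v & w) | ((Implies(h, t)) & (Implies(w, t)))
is always true.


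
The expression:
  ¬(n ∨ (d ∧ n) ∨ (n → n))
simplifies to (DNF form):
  False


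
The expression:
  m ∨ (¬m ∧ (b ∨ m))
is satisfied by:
  {b: True, m: True}
  {b: True, m: False}
  {m: True, b: False}


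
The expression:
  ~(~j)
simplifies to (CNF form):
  j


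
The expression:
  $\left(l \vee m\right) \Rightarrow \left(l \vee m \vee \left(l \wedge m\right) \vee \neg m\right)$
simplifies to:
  $\text{True}$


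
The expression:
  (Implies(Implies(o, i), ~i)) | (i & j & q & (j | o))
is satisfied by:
  {j: True, q: True, i: False}
  {j: True, q: False, i: False}
  {q: True, j: False, i: False}
  {j: False, q: False, i: False}
  {i: True, j: True, q: True}


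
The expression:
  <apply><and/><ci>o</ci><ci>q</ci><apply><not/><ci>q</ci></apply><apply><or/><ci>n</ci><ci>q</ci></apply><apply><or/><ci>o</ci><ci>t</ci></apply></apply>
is never true.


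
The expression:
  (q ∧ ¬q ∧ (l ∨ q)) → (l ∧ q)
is always true.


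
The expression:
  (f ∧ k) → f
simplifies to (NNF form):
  True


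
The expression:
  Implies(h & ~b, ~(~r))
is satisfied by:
  {r: True, b: True, h: False}
  {r: True, h: False, b: False}
  {b: True, h: False, r: False}
  {b: False, h: False, r: False}
  {r: True, b: True, h: True}
  {r: True, h: True, b: False}
  {b: True, h: True, r: False}


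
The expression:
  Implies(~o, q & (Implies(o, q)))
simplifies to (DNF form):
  o | q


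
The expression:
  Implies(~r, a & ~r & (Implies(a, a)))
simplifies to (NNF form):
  a | r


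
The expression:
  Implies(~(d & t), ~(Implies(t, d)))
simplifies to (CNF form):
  t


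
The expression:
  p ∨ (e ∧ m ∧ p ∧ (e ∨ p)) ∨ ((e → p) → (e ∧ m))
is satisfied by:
  {e: True, p: True}
  {e: True, p: False}
  {p: True, e: False}


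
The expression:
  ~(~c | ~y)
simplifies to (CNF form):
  c & y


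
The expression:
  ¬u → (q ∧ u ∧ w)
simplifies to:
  u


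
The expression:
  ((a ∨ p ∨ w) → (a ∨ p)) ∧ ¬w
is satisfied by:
  {w: False}


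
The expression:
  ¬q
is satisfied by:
  {q: False}


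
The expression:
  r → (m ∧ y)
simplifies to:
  (m ∧ y) ∨ ¬r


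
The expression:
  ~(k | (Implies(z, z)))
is never true.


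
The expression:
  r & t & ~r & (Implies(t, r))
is never true.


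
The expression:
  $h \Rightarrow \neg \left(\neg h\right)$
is always true.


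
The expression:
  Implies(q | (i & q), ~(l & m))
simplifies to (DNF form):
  ~l | ~m | ~q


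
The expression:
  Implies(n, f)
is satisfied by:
  {f: True, n: False}
  {n: False, f: False}
  {n: True, f: True}


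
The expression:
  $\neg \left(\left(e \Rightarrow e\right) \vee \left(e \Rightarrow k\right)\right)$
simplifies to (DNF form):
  $\text{False}$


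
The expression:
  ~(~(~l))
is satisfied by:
  {l: False}


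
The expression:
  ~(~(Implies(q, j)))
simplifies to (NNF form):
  j | ~q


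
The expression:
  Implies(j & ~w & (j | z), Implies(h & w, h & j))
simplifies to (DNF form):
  True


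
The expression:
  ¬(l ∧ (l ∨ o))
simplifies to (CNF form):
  ¬l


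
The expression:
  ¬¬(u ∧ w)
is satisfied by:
  {u: True, w: True}


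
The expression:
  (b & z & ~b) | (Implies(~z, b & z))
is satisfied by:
  {z: True}


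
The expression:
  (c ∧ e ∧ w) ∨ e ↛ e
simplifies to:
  c ∧ e ∧ w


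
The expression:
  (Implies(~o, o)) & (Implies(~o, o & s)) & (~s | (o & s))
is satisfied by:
  {o: True}


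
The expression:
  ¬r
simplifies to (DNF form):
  ¬r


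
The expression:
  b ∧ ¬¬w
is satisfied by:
  {w: True, b: True}


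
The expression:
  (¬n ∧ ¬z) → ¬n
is always true.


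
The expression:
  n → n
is always true.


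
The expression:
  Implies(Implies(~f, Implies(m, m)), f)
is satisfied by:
  {f: True}


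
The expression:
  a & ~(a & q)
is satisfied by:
  {a: True, q: False}


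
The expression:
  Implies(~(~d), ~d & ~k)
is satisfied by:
  {d: False}


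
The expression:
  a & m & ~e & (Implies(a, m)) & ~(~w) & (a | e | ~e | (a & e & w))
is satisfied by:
  {a: True, m: True, w: True, e: False}


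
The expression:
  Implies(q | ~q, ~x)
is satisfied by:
  {x: False}


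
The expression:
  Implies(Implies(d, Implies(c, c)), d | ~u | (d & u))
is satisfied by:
  {d: True, u: False}
  {u: False, d: False}
  {u: True, d: True}


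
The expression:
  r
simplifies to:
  r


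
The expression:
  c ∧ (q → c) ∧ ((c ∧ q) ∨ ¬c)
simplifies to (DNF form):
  c ∧ q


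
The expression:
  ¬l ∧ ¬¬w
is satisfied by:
  {w: True, l: False}


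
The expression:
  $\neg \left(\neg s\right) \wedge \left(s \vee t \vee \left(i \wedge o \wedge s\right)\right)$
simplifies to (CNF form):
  $s$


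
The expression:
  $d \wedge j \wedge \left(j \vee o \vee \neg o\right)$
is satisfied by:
  {j: True, d: True}


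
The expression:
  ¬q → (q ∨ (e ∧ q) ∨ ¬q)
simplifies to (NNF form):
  True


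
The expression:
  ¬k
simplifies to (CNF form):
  ¬k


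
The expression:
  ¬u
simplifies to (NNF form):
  ¬u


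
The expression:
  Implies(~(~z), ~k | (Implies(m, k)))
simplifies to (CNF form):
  True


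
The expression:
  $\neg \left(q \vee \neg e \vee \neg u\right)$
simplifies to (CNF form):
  $e \wedge u \wedge \neg q$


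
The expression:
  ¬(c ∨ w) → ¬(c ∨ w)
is always true.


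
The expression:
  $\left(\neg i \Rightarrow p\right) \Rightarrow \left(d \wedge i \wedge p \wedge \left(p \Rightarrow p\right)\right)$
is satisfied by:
  {d: True, p: False, i: False}
  {d: False, p: False, i: False}
  {i: True, p: True, d: True}


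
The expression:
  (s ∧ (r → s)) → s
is always true.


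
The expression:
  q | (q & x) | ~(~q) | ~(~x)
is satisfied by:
  {x: True, q: True}
  {x: True, q: False}
  {q: True, x: False}


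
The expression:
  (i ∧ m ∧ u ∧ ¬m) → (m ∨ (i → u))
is always true.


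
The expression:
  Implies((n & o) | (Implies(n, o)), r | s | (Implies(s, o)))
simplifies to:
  True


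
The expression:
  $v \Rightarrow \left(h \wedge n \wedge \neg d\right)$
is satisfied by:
  {h: True, n: True, d: False, v: False}
  {h: True, n: False, d: False, v: False}
  {n: True, h: False, d: False, v: False}
  {h: False, n: False, d: False, v: False}
  {h: True, d: True, n: True, v: False}
  {h: True, d: True, n: False, v: False}
  {d: True, n: True, h: False, v: False}
  {d: True, h: False, n: False, v: False}
  {h: True, v: True, d: False, n: True}


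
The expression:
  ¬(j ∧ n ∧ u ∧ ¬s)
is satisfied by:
  {s: True, u: False, n: False, j: False}
  {j: False, u: False, s: False, n: False}
  {j: True, s: True, u: False, n: False}
  {j: True, u: False, s: False, n: False}
  {n: True, s: True, j: False, u: False}
  {n: True, j: False, u: False, s: False}
  {n: True, j: True, s: True, u: False}
  {n: True, j: True, u: False, s: False}
  {s: True, u: True, n: False, j: False}
  {u: True, n: False, s: False, j: False}
  {j: True, u: True, s: True, n: False}
  {j: True, u: True, n: False, s: False}
  {s: True, u: True, n: True, j: False}
  {u: True, n: True, j: False, s: False}
  {j: True, u: True, n: True, s: True}


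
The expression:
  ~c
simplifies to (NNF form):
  ~c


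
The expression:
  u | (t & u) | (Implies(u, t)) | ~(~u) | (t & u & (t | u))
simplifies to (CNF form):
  True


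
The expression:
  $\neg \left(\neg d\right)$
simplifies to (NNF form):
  $d$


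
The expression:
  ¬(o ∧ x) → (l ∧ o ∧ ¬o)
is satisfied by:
  {x: True, o: True}


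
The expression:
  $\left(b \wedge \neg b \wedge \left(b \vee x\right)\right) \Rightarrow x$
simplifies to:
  $\text{True}$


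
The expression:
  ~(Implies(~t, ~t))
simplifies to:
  False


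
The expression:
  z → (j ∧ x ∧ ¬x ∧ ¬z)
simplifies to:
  ¬z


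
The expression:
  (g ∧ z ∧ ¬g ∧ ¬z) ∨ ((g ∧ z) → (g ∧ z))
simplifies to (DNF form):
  True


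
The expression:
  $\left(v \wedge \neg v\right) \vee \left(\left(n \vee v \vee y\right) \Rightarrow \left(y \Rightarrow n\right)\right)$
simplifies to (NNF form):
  $n \vee \neg y$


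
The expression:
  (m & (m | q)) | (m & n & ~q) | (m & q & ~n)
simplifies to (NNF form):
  m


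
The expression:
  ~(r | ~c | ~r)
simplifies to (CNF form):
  False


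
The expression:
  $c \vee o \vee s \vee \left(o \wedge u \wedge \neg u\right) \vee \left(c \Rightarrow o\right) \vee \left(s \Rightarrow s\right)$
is always true.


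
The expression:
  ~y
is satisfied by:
  {y: False}


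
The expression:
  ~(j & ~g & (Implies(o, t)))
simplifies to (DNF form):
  g | ~j | (o & ~t)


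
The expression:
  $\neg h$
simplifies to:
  $\neg h$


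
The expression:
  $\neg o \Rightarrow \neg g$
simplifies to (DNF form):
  $o \vee \neg g$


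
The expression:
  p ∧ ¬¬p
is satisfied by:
  {p: True}


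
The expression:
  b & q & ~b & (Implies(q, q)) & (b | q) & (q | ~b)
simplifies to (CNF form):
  False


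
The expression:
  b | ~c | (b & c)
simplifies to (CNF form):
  b | ~c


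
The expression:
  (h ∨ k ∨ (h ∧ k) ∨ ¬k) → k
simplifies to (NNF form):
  k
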